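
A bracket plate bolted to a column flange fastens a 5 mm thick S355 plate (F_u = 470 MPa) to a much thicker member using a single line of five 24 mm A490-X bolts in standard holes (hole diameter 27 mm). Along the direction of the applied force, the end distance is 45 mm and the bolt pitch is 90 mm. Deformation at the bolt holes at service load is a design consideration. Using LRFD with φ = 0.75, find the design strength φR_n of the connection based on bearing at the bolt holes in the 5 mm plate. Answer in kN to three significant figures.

Per bolt r_n = 1.2 l_c t F_u ≤ 2.4 d t F_u; upper limit = 2.4 × 24 × 5 × 470 / 1000 = 135.4 kN.
Edge bolt: l_c = 45 − 27/2 = 31.5 mm → 1.2 × 31.5 × 5 × 470 / 1000 = 88.83 → r_n = 88.83 kN.
Interior bolts: l_c = 90 − 27 = 63 mm → 1.2 × 63 × 5 × 470 / 1000 = 177.7 → r_n = 135.4 kN.
R_n = 1 × 88.83 + 4 × 135.4 = 630.3 kN.
Design strength φR_n = 0.75 × 630.3 = 473 kN.

473 kN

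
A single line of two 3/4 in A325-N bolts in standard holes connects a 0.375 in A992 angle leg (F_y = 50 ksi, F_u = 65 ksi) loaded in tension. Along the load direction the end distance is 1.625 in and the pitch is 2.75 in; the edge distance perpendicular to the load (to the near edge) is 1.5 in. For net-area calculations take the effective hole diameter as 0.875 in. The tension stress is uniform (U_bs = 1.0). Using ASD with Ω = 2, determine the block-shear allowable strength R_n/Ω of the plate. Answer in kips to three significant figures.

35.3 kips

Shear plane L_v = 1.625 + 1·2.75 = 4.375 in; A_gv = 4.375 × 0.375 = 1.641 in².
A_nv = (4.375 − 1.5·0.875) × 0.375 = 1.148 in².
A_nt = (1.5 − 0.5·0.875) × 0.375 = 0.3984 in².
0.6 F_u A_nv = 44.79 kips; 0.6 F_y A_gv = 49.22 kips → shear rupture governs the shear term.
R_n = 44.79 + 1.0 × 65 × 0.3984 = 70.69 kips.
Allowable strength R_n/Ω = 70.69 / 2 = 35.3 kips.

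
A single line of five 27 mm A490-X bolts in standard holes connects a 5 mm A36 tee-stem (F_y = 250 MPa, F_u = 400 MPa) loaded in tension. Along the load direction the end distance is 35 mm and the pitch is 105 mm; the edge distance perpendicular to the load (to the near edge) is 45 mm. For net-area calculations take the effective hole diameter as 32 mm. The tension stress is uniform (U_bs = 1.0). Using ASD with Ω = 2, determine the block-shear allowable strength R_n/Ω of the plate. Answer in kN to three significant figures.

200 kN

Shear plane L_v = 35 + 4·105 = 455 mm; A_gv = 455 × 5 = 2275 mm².
A_nv = (455 − 4.5·32) × 5 = 1555 mm².
A_nt = (45 − 0.5·32) × 5 = 145 mm².
0.6 F_u A_nv = 373.2 kN; 0.6 F_y A_gv = 341.2 kN → shear yielding governs the shear term.
R_n = 341.2 + 1.0 × 400 × 145 / 1000 = 399.2 kN.
Allowable strength R_n/Ω = 399.2 / 2 = 200 kN.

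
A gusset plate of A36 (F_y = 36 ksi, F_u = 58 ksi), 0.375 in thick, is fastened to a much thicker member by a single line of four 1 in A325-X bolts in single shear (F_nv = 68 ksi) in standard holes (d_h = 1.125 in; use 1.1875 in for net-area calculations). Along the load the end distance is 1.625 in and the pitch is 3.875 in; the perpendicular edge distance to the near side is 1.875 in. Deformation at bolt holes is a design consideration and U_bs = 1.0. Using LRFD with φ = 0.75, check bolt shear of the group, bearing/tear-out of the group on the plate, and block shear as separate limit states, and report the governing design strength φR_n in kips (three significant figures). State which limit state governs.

Bolt shear: A_b = π·1²/4 = 0.7854 in²; R_n = 68 × 0.7854 × 4 × 1 = 213.6 kips → 0.75 × 213.6 = 160 kips.
Bearing: edge l_c = 1.062, r_n = 27.73 kips; interior l_c = 2.75, r_n = 52.2 kips; R_n = 27.73 + 3·52.2 = 184.3 kips → 138 kips.
Block shear: A_gv = 4.969, A_nv = 3.41, A_nt = 0.4805 in²; R_n = min(0.6F_uA_nv, 0.6F_yA_gv) + U_bs·F_u·A_nt = 135.2 kips → 101 kips.
Block shear governs: 101 kips.

101 kips (block shear governs)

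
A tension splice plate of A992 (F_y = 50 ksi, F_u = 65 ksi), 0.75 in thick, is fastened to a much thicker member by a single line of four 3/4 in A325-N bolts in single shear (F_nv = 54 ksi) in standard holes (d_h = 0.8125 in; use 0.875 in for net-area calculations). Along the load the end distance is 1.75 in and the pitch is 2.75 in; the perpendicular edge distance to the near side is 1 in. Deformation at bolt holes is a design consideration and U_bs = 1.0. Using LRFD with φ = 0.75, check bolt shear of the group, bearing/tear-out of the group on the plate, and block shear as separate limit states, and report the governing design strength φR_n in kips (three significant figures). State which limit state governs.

Bolt shear: A_b = π·0.75²/4 = 0.4418 in²; R_n = 54 × 0.4418 × 4 × 1 = 95.43 kips → 0.75 × 95.43 = 71.6 kips.
Bearing: edge l_c = 1.344, r_n = 78.61 kips; interior l_c = 1.938, r_n = 87.75 kips; R_n = 78.61 + 3·87.75 = 341.9 kips → 256 kips.
Block shear: A_gv = 7.5, A_nv = 5.203, A_nt = 0.4219 in²; R_n = min(0.6F_uA_nv, 0.6F_yA_gv) + U_bs·F_u·A_nt = 230.3 kips → 173 kips.
Bolt shear governs: 71.6 kips.

71.6 kips (bolt shear governs)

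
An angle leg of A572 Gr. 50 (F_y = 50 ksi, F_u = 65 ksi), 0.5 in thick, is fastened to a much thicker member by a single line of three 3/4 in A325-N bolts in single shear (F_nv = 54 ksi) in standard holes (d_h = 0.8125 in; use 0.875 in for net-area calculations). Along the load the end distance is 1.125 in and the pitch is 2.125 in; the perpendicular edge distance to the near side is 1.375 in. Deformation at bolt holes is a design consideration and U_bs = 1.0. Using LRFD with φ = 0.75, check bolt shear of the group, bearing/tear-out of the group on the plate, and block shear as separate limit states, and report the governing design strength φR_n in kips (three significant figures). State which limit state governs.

Bolt shear: A_b = π·0.75²/4 = 0.4418 in²; R_n = 54 × 0.4418 × 3 × 1 = 71.57 kips → 0.75 × 71.57 = 53.7 kips.
Bearing: edge l_c = 0.7188, r_n = 28.03 kips; interior l_c = 1.312, r_n = 51.19 kips; R_n = 28.03 + 2·51.19 = 130.4 kips → 97.8 kips.
Block shear: A_gv = 2.688, A_nv = 1.594, A_nt = 0.4688 in²; R_n = min(0.6F_uA_nv, 0.6F_yA_gv) + U_bs·F_u·A_nt = 92.62 kips → 69.5 kips.
Bolt shear governs: 53.7 kips.

53.7 kips (bolt shear governs)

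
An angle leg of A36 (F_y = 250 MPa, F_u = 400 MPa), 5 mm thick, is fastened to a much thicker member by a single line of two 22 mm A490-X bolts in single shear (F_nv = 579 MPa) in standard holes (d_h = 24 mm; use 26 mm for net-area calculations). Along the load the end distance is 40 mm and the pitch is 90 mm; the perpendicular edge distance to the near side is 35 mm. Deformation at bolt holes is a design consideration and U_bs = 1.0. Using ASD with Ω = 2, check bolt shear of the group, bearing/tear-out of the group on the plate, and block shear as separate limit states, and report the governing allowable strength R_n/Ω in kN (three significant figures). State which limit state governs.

Bolt shear: A_b = π·22²/4 = 380.1 mm²; R_n = 579 × 380.1 × 2 × 1 / 1000 = 440.2 kN → 440.2 / 2 = 220 kN.
Bearing: edge l_c = 28, r_n = 67.2 kN; interior l_c = 66, r_n = 105.6 kN; R_n = 67.2 + 1·105.6 = 172.8 kN → 86.4 kN.
Block shear: A_gv = 650, A_nv = 455, A_nt = 110 mm²; R_n = min(0.6F_uA_nv, 0.6F_yA_gv) + U_bs·F_u·A_nt = 141.5 kN → 70.8 kN.
Block shear governs: 70.8 kN.

70.8 kN (block shear governs)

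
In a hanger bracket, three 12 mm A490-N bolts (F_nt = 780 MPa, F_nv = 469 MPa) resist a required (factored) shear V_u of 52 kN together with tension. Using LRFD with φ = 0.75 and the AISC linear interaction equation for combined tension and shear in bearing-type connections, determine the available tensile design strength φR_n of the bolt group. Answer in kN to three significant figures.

172 kN

A_b = π·12²/4 = 113.1 mm²; f_rv = 52 × 1000 / (3 × 113.1) = 153.3 MPa.
F'_nt = 1.3 F_nt − (F_nt / φF_nv) f_rv = 1.3·780 − (780/(0.75·469))·153.3 = 674.1 MPa, capped at F_nt → F'_nt = 674.1 MPa.
R_n = F'_nt · A_b · n = 674.1 × 113.1 × 3 / 1000 = 228.7 kN.
Design strength φR_n = 0.75 × 228.7 = 172 kN.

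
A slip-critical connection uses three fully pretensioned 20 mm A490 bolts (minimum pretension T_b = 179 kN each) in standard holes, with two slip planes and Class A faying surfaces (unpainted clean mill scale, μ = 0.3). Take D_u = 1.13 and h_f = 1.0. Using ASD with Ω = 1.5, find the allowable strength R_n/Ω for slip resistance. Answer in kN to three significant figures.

243 kN

R_n = μ · D_u · h_f · T_b · n_s · n_b = 0.3 × 1.13 × 1.0 × 179 × 2 × 3 = 364.1 kN.
Allowable strength R_n/Ω = 364.1 / 1.5 = 243 kN.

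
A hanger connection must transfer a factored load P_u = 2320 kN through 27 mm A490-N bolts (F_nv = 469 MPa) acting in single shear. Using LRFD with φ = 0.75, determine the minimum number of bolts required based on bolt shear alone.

A_b = π·27²/4 = 572.6 mm².
Per-bolt design strength φR_n = 0.75 × 469 × 572.6 × 1 / 1000 = 201.4 kN.
n ≥ 2320 / 201.4 = 11.52 → use 12 bolts.

12 bolts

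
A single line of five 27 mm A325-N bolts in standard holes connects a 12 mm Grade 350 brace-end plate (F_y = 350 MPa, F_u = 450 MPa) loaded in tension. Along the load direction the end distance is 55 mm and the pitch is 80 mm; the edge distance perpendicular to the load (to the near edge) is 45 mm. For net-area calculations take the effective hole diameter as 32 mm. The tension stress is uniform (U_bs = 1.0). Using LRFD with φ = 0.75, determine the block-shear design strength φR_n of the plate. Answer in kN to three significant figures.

679 kN

Shear plane L_v = 55 + 4·80 = 375 mm; A_gv = 375 × 12 = 4500 mm².
A_nv = (375 − 4.5·32) × 12 = 2772 mm².
A_nt = (45 − 0.5·32) × 12 = 348 mm².
0.6 F_u A_nv = 748.4 kN; 0.6 F_y A_gv = 945 kN → shear rupture governs the shear term.
R_n = 748.4 + 1.0 × 450 × 348 / 1000 = 905 kN.
Design strength φR_n = 0.75 × 905 = 679 kN.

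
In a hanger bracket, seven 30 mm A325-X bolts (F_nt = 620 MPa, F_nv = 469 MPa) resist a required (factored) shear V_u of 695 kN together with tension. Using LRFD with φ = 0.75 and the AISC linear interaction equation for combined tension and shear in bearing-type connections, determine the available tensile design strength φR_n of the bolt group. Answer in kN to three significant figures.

2070 kN

A_b = π·30²/4 = 706.9 mm²; f_rv = 695 × 1000 / (7 × 706.9) = 140.5 MPa.
F'_nt = 1.3 F_nt − (F_nt / φF_nv) f_rv = 1.3·620 − (620/(0.75·469))·140.5 = 558.4 MPa, capped at F_nt → F'_nt = 558.4 MPa.
R_n = F'_nt · A_b · n = 558.4 × 706.9 × 7 / 1000 = 2763 kN.
Design strength φR_n = 0.75 × 2763 = 2070 kN.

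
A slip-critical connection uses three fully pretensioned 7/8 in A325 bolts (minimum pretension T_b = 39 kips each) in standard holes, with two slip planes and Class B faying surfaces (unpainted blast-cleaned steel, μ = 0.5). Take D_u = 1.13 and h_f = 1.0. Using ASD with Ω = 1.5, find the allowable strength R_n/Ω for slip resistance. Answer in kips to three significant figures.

R_n = μ · D_u · h_f · T_b · n_s · n_b = 0.5 × 1.13 × 1.0 × 39 × 2 × 3 = 132.2 kips.
Allowable strength R_n/Ω = 132.2 / 1.5 = 88.1 kips.

88.1 kips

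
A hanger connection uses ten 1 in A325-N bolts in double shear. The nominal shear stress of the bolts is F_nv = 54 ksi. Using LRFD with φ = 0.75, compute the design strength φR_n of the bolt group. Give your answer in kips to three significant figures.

A_b = π × 1² / 4 = 0.7854 in².
R_n = F_nv · A_b · n · n_s = 54 × 0.7854 × 10 × 2 = 848.2 kips.
Design strength φR_n = 0.75 × 848.2 = 636 kips.

636 kips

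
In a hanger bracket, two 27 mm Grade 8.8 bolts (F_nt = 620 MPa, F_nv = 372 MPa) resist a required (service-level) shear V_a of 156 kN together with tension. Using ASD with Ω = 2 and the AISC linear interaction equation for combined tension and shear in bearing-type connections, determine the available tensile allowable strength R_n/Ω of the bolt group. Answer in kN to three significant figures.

201 kN

A_b = π·27²/4 = 572.6 mm²; f_rv = 156 × 1000 / (2 × 572.6) = 136.2 MPa.
F'_nt = 1.3 F_nt − (Ω F_nt / F_nv) f_rv = 1.3·620 − (2·620/372)·136.2 = 351.9 MPa, capped at F_nt → F'_nt = 351.9 MPa.
R_n = F'_nt · A_b · n = 351.9 × 572.6 × 2 / 1000 = 403 kN.
Allowable strength R_n/Ω = 403 / 2 = 201 kN.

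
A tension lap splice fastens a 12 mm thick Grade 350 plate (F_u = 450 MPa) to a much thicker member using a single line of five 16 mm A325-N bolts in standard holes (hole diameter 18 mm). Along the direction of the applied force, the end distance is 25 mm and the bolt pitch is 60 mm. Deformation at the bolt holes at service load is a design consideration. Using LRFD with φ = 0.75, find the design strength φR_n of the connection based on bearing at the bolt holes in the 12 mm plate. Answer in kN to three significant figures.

700 kN

Per bolt r_n = 1.2 l_c t F_u ≤ 2.4 d t F_u; upper limit = 2.4 × 16 × 12 × 450 / 1000 = 207.4 kN.
Edge bolt: l_c = 25 − 18/2 = 16 mm → 1.2 × 16 × 12 × 450 / 1000 = 103.7 → r_n = 103.7 kN.
Interior bolts: l_c = 60 − 18 = 42 mm → 1.2 × 42 × 12 × 450 / 1000 = 272.2 → r_n = 207.4 kN.
R_n = 1 × 103.7 + 4 × 207.4 = 933.1 kN.
Design strength φR_n = 0.75 × 933.1 = 700 kN.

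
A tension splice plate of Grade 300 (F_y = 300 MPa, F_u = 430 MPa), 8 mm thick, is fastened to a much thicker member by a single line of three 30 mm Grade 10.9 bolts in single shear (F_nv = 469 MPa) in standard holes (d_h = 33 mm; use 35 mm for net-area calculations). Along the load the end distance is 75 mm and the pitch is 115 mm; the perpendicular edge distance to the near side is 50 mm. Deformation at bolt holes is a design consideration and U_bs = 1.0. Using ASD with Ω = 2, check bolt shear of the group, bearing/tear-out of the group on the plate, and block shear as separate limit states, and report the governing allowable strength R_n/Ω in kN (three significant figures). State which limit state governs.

Bolt shear: A_b = π·30²/4 = 706.9 mm²; R_n = 469 × 706.9 × 3 × 1 / 1000 = 994.5 kN → 994.5 / 2 = 497 kN.
Bearing: edge l_c = 58.5, r_n = 241.5 kN; interior l_c = 82, r_n = 247.7 kN; R_n = 241.5 + 2·247.7 = 736.8 kN → 368 kN.
Block shear: A_gv = 2440, A_nv = 1740, A_nt = 260 mm²; R_n = min(0.6F_uA_nv, 0.6F_yA_gv) + U_bs·F_u·A_nt = 551 kN → 276 kN.
Block shear governs: 276 kN.

276 kN (block shear governs)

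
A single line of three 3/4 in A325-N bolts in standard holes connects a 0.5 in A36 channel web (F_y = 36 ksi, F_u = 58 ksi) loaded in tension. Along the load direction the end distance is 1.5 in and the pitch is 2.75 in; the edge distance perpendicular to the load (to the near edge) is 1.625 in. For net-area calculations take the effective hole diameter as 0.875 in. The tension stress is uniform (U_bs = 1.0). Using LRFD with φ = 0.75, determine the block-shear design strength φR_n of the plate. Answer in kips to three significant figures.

Shear plane L_v = 1.5 + 2·2.75 = 7 in; A_gv = 7 × 0.5 = 3.5 in².
A_nv = (7 − 2.5·0.875) × 0.5 = 2.406 in².
A_nt = (1.625 − 0.5·0.875) × 0.5 = 0.5938 in².
0.6 F_u A_nv = 83.74 kips; 0.6 F_y A_gv = 75.6 kips → shear yielding governs the shear term.
R_n = 75.6 + 1.0 × 58 × 0.5938 = 110 kips.
Design strength φR_n = 0.75 × 110 = 82.5 kips.

82.5 kips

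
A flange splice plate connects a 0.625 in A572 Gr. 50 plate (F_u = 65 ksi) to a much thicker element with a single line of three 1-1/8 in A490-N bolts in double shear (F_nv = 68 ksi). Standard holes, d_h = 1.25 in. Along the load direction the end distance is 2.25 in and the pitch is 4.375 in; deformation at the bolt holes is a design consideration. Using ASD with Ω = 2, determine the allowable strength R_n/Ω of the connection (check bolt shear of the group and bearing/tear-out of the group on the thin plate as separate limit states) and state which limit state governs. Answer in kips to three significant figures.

Bolt shear: A_b = π·1.125²/4 = 0.994 in²; R_n = 68 × 0.994 × 3 × 2 = 405.6 kips → 405.6 / 2 = 203 kips.
Bearing (1.2 l_c t F_u ≤ 2.4 d t F_u): upper limit = 2.4·1.125·0.625·65 = 109.7 kips.
  Edge l_c = 2.25 − 1.25/2 = 1.625 → r_n = 79.22 kips; interior l_c = 4.375 − 1.25 = 3.125 → r_n = 109.7 kips.
  R_n,bearing = 1·79.22 + 2·109.7 = 298.6 kips → 298.6 / 2 = 149 kips.
Bearing governs: 149 kips.

149 kips (bearing governs)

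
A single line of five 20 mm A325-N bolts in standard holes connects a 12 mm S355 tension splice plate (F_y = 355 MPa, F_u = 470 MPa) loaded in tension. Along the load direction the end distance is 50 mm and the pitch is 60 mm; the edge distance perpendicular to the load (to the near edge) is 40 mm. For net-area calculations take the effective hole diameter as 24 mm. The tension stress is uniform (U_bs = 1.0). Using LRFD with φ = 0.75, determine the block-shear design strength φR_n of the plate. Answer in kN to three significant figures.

580 kN

Shear plane L_v = 50 + 4·60 = 290 mm; A_gv = 290 × 12 = 3480 mm².
A_nv = (290 − 4.5·24) × 12 = 2184 mm².
A_nt = (40 − 0.5·24) × 12 = 336 mm².
0.6 F_u A_nv = 615.9 kN; 0.6 F_y A_gv = 741.2 kN → shear rupture governs the shear term.
R_n = 615.9 + 1.0 × 470 × 336 / 1000 = 773.8 kN.
Design strength φR_n = 0.75 × 773.8 = 580 kN.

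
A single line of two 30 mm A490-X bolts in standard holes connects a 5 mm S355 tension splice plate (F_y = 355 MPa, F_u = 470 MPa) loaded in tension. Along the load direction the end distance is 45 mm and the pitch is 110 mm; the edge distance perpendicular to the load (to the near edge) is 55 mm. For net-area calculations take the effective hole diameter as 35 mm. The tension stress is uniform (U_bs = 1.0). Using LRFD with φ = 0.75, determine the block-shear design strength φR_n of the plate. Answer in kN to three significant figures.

174 kN

Shear plane L_v = 45 + 1·110 = 155 mm; A_gv = 155 × 5 = 775 mm².
A_nv = (155 − 1.5·35) × 5 = 512.5 mm².
A_nt = (55 − 0.5·35) × 5 = 187.5 mm².
0.6 F_u A_nv = 144.5 kN; 0.6 F_y A_gv = 165.1 kN → shear rupture governs the shear term.
R_n = 144.5 + 1.0 × 470 × 187.5 / 1000 = 232.7 kN.
Design strength φR_n = 0.75 × 232.7 = 174 kN.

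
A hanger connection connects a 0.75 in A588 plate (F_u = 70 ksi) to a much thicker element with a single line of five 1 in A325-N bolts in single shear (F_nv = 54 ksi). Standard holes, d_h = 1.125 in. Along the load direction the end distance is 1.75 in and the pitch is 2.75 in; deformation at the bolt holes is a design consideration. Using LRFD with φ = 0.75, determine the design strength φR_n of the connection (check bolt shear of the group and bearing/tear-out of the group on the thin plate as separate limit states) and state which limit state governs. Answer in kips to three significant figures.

Bolt shear: A_b = π·1²/4 = 0.7854 in²; R_n = 54 × 0.7854 × 5 × 1 = 212.1 kips → 0.75 × 212.1 = 159 kips.
Bearing (1.2 l_c t F_u ≤ 2.4 d t F_u): upper limit = 2.4·1·0.75·70 = 126 kips.
  Edge l_c = 1.75 − 1.125/2 = 1.188 → r_n = 74.81 kips; interior l_c = 2.75 − 1.125 = 1.625 → r_n = 102.4 kips.
  R_n,bearing = 1·74.81 + 4·102.4 = 484.3 kips → 0.75 × 484.3 = 363 kips.
Bolt shear governs: 159 kips.

159 kips (bolt shear governs)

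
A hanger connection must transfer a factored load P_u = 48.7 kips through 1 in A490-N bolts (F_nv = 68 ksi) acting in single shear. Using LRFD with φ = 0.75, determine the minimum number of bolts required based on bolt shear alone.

A_b = π·1²/4 = 0.7854 in².
Per-bolt design strength φR_n = 0.75 × 68 × 0.7854 × 1 = 40.06 kips.
n ≥ 48.7 / 40.06 = 1.216 → use 2 bolts.

2 bolts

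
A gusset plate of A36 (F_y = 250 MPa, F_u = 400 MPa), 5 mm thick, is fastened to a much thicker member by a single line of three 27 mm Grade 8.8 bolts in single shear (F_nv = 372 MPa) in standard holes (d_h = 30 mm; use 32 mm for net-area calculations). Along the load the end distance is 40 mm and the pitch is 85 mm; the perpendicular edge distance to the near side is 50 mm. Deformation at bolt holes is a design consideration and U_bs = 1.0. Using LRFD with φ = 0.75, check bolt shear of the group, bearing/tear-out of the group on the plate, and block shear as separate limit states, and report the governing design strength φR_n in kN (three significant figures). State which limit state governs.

168 kN (block shear governs)

Bolt shear: A_b = π·27²/4 = 572.6 mm²; R_n = 372 × 572.6 × 3 × 1 / 1000 = 639 kN → 0.75 × 639 = 479 kN.
Bearing: edge l_c = 25, r_n = 60 kN; interior l_c = 55, r_n = 129.6 kN; R_n = 60 + 2·129.6 = 319.2 kN → 239 kN.
Block shear: A_gv = 1050, A_nv = 650, A_nt = 170 mm²; R_n = min(0.6F_uA_nv, 0.6F_yA_gv) + U_bs·F_u·A_nt = 224 kN → 168 kN.
Block shear governs: 168 kN.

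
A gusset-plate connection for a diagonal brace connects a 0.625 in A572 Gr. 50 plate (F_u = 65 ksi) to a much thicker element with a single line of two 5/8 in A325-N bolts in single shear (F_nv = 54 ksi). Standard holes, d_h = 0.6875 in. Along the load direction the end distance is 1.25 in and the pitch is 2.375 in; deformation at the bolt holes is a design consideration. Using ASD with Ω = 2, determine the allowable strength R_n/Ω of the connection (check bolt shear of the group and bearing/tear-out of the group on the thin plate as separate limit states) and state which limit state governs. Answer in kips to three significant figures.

16.6 kips (bolt shear governs)

Bolt shear: A_b = π·0.625²/4 = 0.3068 in²; R_n = 54 × 0.3068 × 2 × 1 = 33.13 kips → 33.13 / 2 = 16.6 kips.
Bearing (1.2 l_c t F_u ≤ 2.4 d t F_u): upper limit = 2.4·0.625·0.625·65 = 60.94 kips.
  Edge l_c = 1.25 − 0.6875/2 = 0.9062 → r_n = 44.18 kips; interior l_c = 2.375 − 0.6875 = 1.688 → r_n = 60.94 kips.
  R_n,bearing = 1·44.18 + 1·60.94 = 105.1 kips → 105.1 / 2 = 52.6 kips.
Bolt shear governs: 16.6 kips.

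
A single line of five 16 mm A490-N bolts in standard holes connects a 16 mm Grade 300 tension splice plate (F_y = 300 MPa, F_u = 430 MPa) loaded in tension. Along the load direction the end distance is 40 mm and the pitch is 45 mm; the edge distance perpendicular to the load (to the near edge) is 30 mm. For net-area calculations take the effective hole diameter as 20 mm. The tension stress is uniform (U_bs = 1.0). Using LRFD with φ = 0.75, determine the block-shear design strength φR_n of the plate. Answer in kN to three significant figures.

506 kN

Shear plane L_v = 40 + 4·45 = 220 mm; A_gv = 220 × 16 = 3520 mm².
A_nv = (220 − 4.5·20) × 16 = 2080 mm².
A_nt = (30 − 0.5·20) × 16 = 320 mm².
0.6 F_u A_nv = 536.6 kN; 0.6 F_y A_gv = 633.6 kN → shear rupture governs the shear term.
R_n = 536.6 + 1.0 × 430 × 320 / 1000 = 674.2 kN.
Design strength φR_n = 0.75 × 674.2 = 506 kN.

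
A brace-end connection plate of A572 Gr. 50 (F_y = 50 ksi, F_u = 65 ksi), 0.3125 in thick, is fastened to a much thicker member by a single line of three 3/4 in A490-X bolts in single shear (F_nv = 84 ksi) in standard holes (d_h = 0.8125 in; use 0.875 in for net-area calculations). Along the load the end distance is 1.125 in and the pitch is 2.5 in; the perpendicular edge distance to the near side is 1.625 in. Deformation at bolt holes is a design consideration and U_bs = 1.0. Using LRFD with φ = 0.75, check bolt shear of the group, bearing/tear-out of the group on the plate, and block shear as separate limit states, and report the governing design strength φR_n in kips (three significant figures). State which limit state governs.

54.1 kips (block shear governs)

Bolt shear: A_b = π·0.75²/4 = 0.4418 in²; R_n = 84 × 0.4418 × 3 × 1 = 111.3 kips → 0.75 × 111.3 = 83.5 kips.
Bearing: edge l_c = 0.7188, r_n = 17.52 kips; interior l_c = 1.688, r_n = 36.56 kips; R_n = 17.52 + 2·36.56 = 90.64 kips → 68 kips.
Block shear: A_gv = 1.914, A_nv = 1.23, A_nt = 0.3711 in²; R_n = min(0.6F_uA_nv, 0.6F_yA_gv) + U_bs·F_u·A_nt = 72.11 kips → 54.1 kips.
Block shear governs: 54.1 kips.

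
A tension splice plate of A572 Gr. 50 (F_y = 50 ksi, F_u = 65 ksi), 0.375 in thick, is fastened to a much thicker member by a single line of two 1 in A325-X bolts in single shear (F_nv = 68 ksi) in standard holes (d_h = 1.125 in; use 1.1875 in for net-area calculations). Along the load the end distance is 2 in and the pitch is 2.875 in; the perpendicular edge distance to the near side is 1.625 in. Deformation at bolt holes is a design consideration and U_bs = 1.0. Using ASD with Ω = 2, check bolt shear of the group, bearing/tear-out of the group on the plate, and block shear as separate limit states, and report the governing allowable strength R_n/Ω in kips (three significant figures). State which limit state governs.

35.2 kips (block shear governs)

Bolt shear: A_b = π·1²/4 = 0.7854 in²; R_n = 68 × 0.7854 × 2 × 1 = 106.8 kips → 106.8 / 2 = 53.4 kips.
Bearing: edge l_c = 1.438, r_n = 42.05 kips; interior l_c = 1.75, r_n = 51.19 kips; R_n = 42.05 + 1·51.19 = 93.23 kips → 46.6 kips.
Block shear: A_gv = 1.828, A_nv = 1.16, A_nt = 0.3867 in²; R_n = min(0.6F_uA_nv, 0.6F_yA_gv) + U_bs·F_u·A_nt = 70.38 kips → 35.2 kips.
Block shear governs: 35.2 kips.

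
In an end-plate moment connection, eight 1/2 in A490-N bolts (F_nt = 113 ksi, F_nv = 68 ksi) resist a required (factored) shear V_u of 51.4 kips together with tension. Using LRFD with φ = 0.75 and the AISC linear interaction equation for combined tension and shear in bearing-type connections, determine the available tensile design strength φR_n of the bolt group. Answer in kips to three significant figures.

87.6 kips

A_b = π·0.5²/4 = 0.1963 in²; f_rv = 51.4 / (8 × 0.1963) = 32.72 ksi.
F'_nt = 1.3 F_nt − (F_nt / φF_nv) f_rv = 1.3·113 − (113/(0.75·68))·32.72 = 74.4 ksi, capped at F_nt → F'_nt = 74.4 ksi.
R_n = F'_nt · A_b · n = 74.4 × 0.1963 × 8 = 116.9 kips.
Design strength φR_n = 0.75 × 116.9 = 87.6 kips.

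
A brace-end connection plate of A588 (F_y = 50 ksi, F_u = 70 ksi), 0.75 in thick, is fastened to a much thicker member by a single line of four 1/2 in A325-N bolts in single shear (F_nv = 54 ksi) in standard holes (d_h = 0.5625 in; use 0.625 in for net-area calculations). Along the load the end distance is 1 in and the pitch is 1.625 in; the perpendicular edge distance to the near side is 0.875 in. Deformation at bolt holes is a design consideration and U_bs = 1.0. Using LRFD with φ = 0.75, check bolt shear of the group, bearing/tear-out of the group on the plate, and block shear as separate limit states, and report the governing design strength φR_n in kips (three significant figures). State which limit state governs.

31.8 kips (bolt shear governs)

Bolt shear: A_b = π·0.5²/4 = 0.1963 in²; R_n = 54 × 0.1963 × 4 × 1 = 42.41 kips → 0.75 × 42.41 = 31.8 kips.
Bearing: edge l_c = 0.7188, r_n = 45.28 kips; interior l_c = 1.062, r_n = 63 kips; R_n = 45.28 + 3·63 = 234.3 kips → 176 kips.
Block shear: A_gv = 4.406, A_nv = 2.766, A_nt = 0.4219 in²; R_n = min(0.6F_uA_nv, 0.6F_yA_gv) + U_bs·F_u·A_nt = 145.7 kips → 109 kips.
Bolt shear governs: 31.8 kips.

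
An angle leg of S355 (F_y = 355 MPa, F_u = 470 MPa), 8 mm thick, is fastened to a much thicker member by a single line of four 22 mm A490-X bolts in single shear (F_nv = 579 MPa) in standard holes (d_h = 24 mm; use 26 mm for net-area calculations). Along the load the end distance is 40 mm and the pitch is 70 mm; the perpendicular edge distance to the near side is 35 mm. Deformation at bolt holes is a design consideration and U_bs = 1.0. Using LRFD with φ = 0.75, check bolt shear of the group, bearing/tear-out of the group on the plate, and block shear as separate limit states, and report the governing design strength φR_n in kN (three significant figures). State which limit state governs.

Bolt shear: A_b = π·22²/4 = 380.1 mm²; R_n = 579 × 380.1 × 4 × 1 / 1000 = 880.4 kN → 0.75 × 880.4 = 660 kN.
Bearing: edge l_c = 28, r_n = 126.3 kN; interior l_c = 46, r_n = 198.5 kN; R_n = 126.3 + 3·198.5 = 721.9 kN → 541 kN.
Block shear: A_gv = 2000, A_nv = 1272, A_nt = 176 mm²; R_n = min(0.6F_uA_nv, 0.6F_yA_gv) + U_bs·F_u·A_nt = 441.4 kN → 331 kN.
Block shear governs: 331 kN.

331 kN (block shear governs)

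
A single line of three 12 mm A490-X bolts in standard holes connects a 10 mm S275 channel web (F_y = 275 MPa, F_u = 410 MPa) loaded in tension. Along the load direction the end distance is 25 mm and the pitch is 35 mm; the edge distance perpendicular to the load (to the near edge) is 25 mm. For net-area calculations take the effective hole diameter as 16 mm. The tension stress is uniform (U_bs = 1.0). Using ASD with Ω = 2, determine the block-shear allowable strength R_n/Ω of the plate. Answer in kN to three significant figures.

Shear plane L_v = 25 + 2·35 = 95 mm; A_gv = 95 × 10 = 950 mm².
A_nv = (95 − 2.5·16) × 10 = 550 mm².
A_nt = (25 − 0.5·16) × 10 = 170 mm².
0.6 F_u A_nv = 135.3 kN; 0.6 F_y A_gv = 156.8 kN → shear rupture governs the shear term.
R_n = 135.3 + 1.0 × 410 × 170 / 1000 = 205 kN.
Allowable strength R_n/Ω = 205 / 2 = 102 kN.

102 kN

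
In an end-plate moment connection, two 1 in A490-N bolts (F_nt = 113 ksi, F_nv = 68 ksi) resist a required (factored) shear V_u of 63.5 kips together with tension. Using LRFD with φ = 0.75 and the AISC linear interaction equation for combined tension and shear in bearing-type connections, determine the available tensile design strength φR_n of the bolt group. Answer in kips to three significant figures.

A_b = π·1²/4 = 0.7854 in²; f_rv = 63.5 / (2 × 0.7854) = 40.43 ksi.
F'_nt = 1.3 F_nt − (F_nt / φF_nv) f_rv = 1.3·113 − (113/(0.75·68))·40.43 = 57.33 ksi, capped at F_nt → F'_nt = 57.33 ksi.
R_n = F'_nt · A_b · n = 57.33 × 0.7854 × 2 = 90.05 kips.
Design strength φR_n = 0.75 × 90.05 = 67.5 kips.

67.5 kips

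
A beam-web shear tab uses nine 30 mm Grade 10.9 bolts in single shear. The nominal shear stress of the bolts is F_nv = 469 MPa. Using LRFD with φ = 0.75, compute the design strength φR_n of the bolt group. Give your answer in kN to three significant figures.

A_b = π × 30² / 4 = 706.9 mm².
R_n = F_nv · A_b · n · n_s = 469 × 706.9 × 9 × 1 / 1000 = 2984 kN.
Design strength φR_n = 0.75 × 2984 = 2240 kN.

2240 kN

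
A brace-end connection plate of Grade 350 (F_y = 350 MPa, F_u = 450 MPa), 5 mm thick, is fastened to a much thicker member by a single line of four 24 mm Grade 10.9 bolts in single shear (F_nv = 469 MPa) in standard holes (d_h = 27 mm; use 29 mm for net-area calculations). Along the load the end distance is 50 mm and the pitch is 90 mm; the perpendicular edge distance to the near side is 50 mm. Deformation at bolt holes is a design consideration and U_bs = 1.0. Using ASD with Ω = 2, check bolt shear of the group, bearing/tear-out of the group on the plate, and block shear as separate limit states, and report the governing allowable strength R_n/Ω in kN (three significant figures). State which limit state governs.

Bolt shear: A_b = π·24²/4 = 452.4 mm²; R_n = 469 × 452.4 × 4 × 1 / 1000 = 848.7 kN → 848.7 / 2 = 424 kN.
Bearing: edge l_c = 36.5, r_n = 98.55 kN; interior l_c = 63, r_n = 129.6 kN; R_n = 98.55 + 3·129.6 = 487.3 kN → 244 kN.
Block shear: A_gv = 1600, A_nv = 1092, A_nt = 177.5 mm²; R_n = min(0.6F_uA_nv, 0.6F_yA_gv) + U_bs·F_u·A_nt = 374.9 kN → 187 kN.
Block shear governs: 187 kN.

187 kN (block shear governs)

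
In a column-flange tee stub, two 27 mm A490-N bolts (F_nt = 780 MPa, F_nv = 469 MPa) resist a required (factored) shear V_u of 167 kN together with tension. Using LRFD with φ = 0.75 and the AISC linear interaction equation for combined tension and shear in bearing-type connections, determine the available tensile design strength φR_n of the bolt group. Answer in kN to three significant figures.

A_b = π·27²/4 = 572.6 mm²; f_rv = 167 × 1000 / (2 × 572.6) = 145.8 MPa.
F'_nt = 1.3 F_nt − (F_nt / φF_nv) f_rv = 1.3·780 − (780/(0.75·469))·145.8 = 690.6 MPa, capped at F_nt → F'_nt = 690.6 MPa.
R_n = F'_nt · A_b · n = 690.6 × 572.6 × 2 / 1000 = 790.8 kN.
Design strength φR_n = 0.75 × 790.8 = 593 kN.

593 kN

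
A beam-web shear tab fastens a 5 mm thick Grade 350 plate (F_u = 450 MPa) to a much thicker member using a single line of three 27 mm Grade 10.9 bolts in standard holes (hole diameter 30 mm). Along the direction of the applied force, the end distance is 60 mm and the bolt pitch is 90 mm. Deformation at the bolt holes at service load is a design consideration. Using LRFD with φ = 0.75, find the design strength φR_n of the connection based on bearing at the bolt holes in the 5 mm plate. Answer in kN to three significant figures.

310 kN

Per bolt r_n = 1.2 l_c t F_u ≤ 2.4 d t F_u; upper limit = 2.4 × 27 × 5 × 450 / 1000 = 145.8 kN.
Edge bolt: l_c = 60 − 30/2 = 45 mm → 1.2 × 45 × 5 × 450 / 1000 = 121.5 → r_n = 121.5 kN.
Interior bolts: l_c = 90 − 30 = 60 mm → 1.2 × 60 × 5 × 450 / 1000 = 162 → r_n = 145.8 kN.
R_n = 1 × 121.5 + 2 × 145.8 = 413.1 kN.
Design strength φR_n = 0.75 × 413.1 = 310 kN.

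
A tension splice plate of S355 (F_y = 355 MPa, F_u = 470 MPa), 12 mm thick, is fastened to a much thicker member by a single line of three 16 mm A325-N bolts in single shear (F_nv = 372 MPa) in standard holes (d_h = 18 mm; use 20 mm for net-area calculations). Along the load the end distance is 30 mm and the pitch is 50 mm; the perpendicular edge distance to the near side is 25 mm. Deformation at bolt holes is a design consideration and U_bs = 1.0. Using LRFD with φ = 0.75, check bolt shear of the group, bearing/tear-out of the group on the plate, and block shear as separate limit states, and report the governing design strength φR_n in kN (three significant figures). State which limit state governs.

Bolt shear: A_b = π·16²/4 = 201.1 mm²; R_n = 372 × 201.1 × 3 × 1 / 1000 = 224.4 kN → 0.75 × 224.4 = 168 kN.
Bearing: edge l_c = 21, r_n = 142.1 kN; interior l_c = 32, r_n = 216.6 kN; R_n = 142.1 + 2·216.6 = 575.3 kN → 431 kN.
Block shear: A_gv = 1560, A_nv = 960, A_nt = 180 mm²; R_n = min(0.6F_uA_nv, 0.6F_yA_gv) + U_bs·F_u·A_nt = 355.3 kN → 266 kN.
Bolt shear governs: 168 kN.

168 kN (bolt shear governs)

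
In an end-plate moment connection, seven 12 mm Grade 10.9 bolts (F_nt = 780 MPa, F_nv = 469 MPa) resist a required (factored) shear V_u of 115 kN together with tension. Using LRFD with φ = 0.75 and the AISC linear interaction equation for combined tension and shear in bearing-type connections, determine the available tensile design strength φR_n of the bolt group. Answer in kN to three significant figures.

411 kN

A_b = π·12²/4 = 113.1 mm²; f_rv = 115 × 1000 / (7 × 113.1) = 145.3 MPa.
F'_nt = 1.3 F_nt − (F_nt / φF_nv) f_rv = 1.3·780 − (780/(0.75·469))·145.3 = 691.9 MPa, capped at F_nt → F'_nt = 691.9 MPa.
R_n = F'_nt · A_b · n = 691.9 × 113.1 × 7 / 1000 = 547.8 kN.
Design strength φR_n = 0.75 × 547.8 = 411 kN.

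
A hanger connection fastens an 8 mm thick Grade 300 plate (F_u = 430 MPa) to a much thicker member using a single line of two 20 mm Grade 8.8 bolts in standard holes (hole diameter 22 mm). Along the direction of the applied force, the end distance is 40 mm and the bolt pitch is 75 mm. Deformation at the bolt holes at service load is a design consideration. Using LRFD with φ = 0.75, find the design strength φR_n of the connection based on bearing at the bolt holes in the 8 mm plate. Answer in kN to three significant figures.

Per bolt r_n = 1.2 l_c t F_u ≤ 2.4 d t F_u; upper limit = 2.4 × 20 × 8 × 430 / 1000 = 165.1 kN.
Edge bolt: l_c = 40 − 22/2 = 29 mm → 1.2 × 29 × 8 × 430 / 1000 = 119.7 → r_n = 119.7 kN.
Interior bolts: l_c = 75 − 22 = 53 mm → 1.2 × 53 × 8 × 430 / 1000 = 218.8 → r_n = 165.1 kN.
R_n = 1 × 119.7 + 1 × 165.1 = 284.8 kN.
Design strength φR_n = 0.75 × 284.8 = 214 kN.

214 kN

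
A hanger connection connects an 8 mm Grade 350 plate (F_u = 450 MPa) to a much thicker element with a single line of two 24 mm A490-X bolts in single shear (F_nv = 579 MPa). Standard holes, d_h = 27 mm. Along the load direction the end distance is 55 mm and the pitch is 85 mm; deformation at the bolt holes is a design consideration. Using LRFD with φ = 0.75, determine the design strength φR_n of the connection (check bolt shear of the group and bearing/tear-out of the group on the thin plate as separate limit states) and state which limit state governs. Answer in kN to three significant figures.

Bolt shear: A_b = π·24²/4 = 452.4 mm²; R_n = 579 × 452.4 × 2 × 1 / 1000 = 523.9 kN → 0.75 × 523.9 = 393 kN.
Bearing (1.2 l_c t F_u ≤ 2.4 d t F_u): upper limit = 2.4·24·8·450 / 1000 = 207.4 kN.
  Edge l_c = 55 − 27/2 = 41.5 → r_n = 179.3 kN; interior l_c = 85 − 27 = 58 → r_n = 207.4 kN.
  R_n,bearing = 1·179.3 + 1·207.4 = 386.6 kN → 0.75 × 386.6 = 290 kN.
Bearing governs: 290 kN.

290 kN (bearing governs)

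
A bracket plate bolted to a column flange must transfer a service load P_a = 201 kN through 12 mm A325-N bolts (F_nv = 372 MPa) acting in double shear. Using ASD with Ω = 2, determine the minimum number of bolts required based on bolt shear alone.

A_b = π·12²/4 = 113.1 mm².
Per-bolt allowable strength R_n/Ω = 372 × 113.1 × 2 / 1000 / 2 = 42.07 kN.
n ≥ 201 / 42.07 = 4.778 → use 5 bolts.

5 bolts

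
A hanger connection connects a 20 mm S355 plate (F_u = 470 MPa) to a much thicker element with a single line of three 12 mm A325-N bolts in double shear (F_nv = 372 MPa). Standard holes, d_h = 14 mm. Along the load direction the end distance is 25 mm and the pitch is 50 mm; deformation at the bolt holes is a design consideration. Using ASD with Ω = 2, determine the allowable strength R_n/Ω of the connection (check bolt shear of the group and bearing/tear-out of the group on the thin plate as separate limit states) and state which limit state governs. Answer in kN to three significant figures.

Bolt shear: A_b = π·12²/4 = 113.1 mm²; R_n = 372 × 113.1 × 3 × 2 / 1000 = 252.4 kN → 252.4 / 2 = 126 kN.
Bearing (1.2 l_c t F_u ≤ 2.4 d t F_u): upper limit = 2.4·12·20·470 / 1000 = 270.7 kN.
  Edge l_c = 25 − 14/2 = 18 → r_n = 203 kN; interior l_c = 50 − 14 = 36 → r_n = 270.7 kN.
  R_n,bearing = 1·203 + 2·270.7 = 744.5 kN → 744.5 / 2 = 372 kN.
Bolt shear governs: 126 kN.

126 kN (bolt shear governs)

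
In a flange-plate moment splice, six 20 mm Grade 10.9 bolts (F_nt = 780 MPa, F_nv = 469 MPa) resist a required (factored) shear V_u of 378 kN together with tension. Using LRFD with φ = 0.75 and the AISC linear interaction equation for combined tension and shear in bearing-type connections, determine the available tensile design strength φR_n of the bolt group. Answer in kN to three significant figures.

805 kN

A_b = π·20²/4 = 314.2 mm²; f_rv = 378 × 1000 / (6 × 314.2) = 200.5 MPa.
F'_nt = 1.3 F_nt − (F_nt / φF_nv) f_rv = 1.3·780 − (780/(0.75·469))·200.5 = 569.3 MPa, capped at F_nt → F'_nt = 569.3 MPa.
R_n = F'_nt · A_b · n = 569.3 × 314.2 × 6 / 1000 = 1073 kN.
Design strength φR_n = 0.75 × 1073 = 805 kN.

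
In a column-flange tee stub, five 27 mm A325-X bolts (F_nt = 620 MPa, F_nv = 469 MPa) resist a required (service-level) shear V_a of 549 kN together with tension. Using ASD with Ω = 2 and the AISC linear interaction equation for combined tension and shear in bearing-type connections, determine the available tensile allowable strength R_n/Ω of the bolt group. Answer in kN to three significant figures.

428 kN

A_b = π·27²/4 = 572.6 mm²; f_rv = 549 × 1000 / (5 × 572.6) = 191.8 MPa.
F'_nt = 1.3 F_nt − (Ω F_nt / F_nv) f_rv = 1.3·620 − (2·620/469)·191.8 = 299 MPa, capped at F_nt → F'_nt = 299 MPa.
R_n = F'_nt · A_b · n = 299 × 572.6 × 5 / 1000 = 855.9 kN.
Allowable strength R_n/Ω = 855.9 / 2 = 428 kN.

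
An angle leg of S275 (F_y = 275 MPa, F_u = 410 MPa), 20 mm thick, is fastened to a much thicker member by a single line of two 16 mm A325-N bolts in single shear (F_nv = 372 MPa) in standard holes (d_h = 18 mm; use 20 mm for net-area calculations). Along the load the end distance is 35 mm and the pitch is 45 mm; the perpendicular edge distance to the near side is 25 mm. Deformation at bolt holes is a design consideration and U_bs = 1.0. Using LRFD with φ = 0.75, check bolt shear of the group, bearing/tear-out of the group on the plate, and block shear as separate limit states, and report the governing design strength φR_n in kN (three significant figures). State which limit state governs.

Bolt shear: A_b = π·16²/4 = 201.1 mm²; R_n = 372 × 201.1 × 2 × 1 / 1000 = 149.6 kN → 0.75 × 149.6 = 112 kN.
Bearing: edge l_c = 26, r_n = 255.8 kN; interior l_c = 27, r_n = 265.7 kN; R_n = 255.8 + 1·265.7 = 521.5 kN → 391 kN.
Block shear: A_gv = 1600, A_nv = 1000, A_nt = 300 mm²; R_n = min(0.6F_uA_nv, 0.6F_yA_gv) + U_bs·F_u·A_nt = 369 kN → 277 kN.
Bolt shear governs: 112 kN.

112 kN (bolt shear governs)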